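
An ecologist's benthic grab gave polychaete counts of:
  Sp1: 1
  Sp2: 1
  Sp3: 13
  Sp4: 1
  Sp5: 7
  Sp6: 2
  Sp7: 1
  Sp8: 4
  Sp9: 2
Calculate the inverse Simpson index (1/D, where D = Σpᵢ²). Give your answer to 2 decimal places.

4.16

Total N = 1+1+13+1+7+2+1+4+2 = 32, so the proportions are 0.03125, 0.03125, 0.40625, 0.03125, 0.21875, 0.0625, 0.03125, 0.125, 0.0625 (working shown to 6 dp, full precision carried).
D = 0.03125² + 0.03125² + 0.40625² + 0.03125² + 0.21875² + 0.0625² + 0.03125² + 0.125² + 0.0625² = 0.000977 + 0.000977 + 0.165039 + 0.000977 + 0.047852 + 0.003906 + 0.000977 + 0.015625 + 0.003906 = 0.240234.
So 1/D = 4.1626, i.e. 4.16 to 2 decimal places.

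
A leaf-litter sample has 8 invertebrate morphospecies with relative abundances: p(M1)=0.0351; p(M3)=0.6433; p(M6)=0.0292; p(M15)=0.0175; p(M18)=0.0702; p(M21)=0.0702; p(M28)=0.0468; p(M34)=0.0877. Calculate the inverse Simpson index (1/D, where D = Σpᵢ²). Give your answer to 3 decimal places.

D = 0.0351² + 0.6433² + 0.0292² + 0.0175² + 0.0702² + 0.0702² + 0.0468² + 0.0877² = 0.001232 + 0.413835 + 0.000853 + 0.000306 + 0.004928 + 0.004928 + 0.002190 + 0.007691 = 0.435963 (working shown to 6 dp, full precision carried).
So 1/D = 2.29377, i.e. 2.294 to 3 decimal places.

2.294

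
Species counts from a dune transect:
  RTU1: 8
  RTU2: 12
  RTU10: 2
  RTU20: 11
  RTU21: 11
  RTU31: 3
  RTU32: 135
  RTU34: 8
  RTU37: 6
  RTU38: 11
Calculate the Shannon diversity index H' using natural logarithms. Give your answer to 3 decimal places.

1.372

Total N = 8+12+2+11+11+3+135+8+6+11 = 207, so the proportions are 0.03865, 0.05797, 0.00966, 0.05314, 0.05314, 0.01449, 0.65217, 0.03865, 0.02899, 0.05314 (working shown to 5 dp, full precision carried).
Each pᵢ ln pᵢ term: 0.03865×(-3.25328)=-0.12573, 0.05797×(-2.84781)=-0.16509, 0.00966×(-4.63957)=-0.04483, 0.05314×(-2.93482)=-0.15596, 0.05314×(-2.93482)=-0.15596, 0.01449×(-4.23411)=-0.06136, 0.65217×(-0.42744)=-0.27877, 0.03865×(-3.25328)=-0.12573, 0.02899×(-3.54096)=-0.10264, 0.05314×(-2.93482)=-0.15596.
Sum = -1.37202, so H' = 1.372.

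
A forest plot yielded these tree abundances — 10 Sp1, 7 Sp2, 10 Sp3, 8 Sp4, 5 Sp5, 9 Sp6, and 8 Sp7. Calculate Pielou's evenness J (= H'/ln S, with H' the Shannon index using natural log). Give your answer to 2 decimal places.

0.99

Total N = 10+7+10+8+5+9+8 = 57, so the proportions are 0.1754, 0.1228, 0.1754, 0.1404, 0.0877, 0.1579, 0.1404 (working shown to 4 dp, full precision carried).
H' = −Σ pᵢ ln pᵢ = −((-0.3053) + (-0.2575) + (-0.3053) + (-0.2756) + (-0.2135) + (-0.2914) + (-0.2756)) = 1.9243.
With S = 7 species, ln S = 1.9459, so J = 1.9243/1.9459 = 0.9889, i.e. 0.99 to 2 decimal places.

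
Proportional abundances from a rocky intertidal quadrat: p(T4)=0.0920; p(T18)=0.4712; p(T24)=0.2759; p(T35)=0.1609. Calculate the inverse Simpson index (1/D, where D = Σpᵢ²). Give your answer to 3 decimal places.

3.007

D = 0.092² + 0.4712² + 0.2759² + 0.1609² = 0.008464 + 0.222029 + 0.076121 + 0.025889 = 0.332503 (working shown to 6 dp, full precision carried).
So 1/D = 3.00749, i.e. 3.007 to 3 decimal places.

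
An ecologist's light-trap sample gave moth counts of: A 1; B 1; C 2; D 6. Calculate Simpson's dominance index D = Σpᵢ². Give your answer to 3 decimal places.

Total N = 1+1+2+6 = 10, so the proportions are 0.1, 0.1, 0.2, 0.6 (working shown to 5 dp, full precision carried).
D = 0.1² + 0.1² + 0.2² + 0.6² = 0.01000 + 0.01000 + 0.04000 + 0.36000 = 0.42000.
To 3 decimal places, D = 0.420.

0.420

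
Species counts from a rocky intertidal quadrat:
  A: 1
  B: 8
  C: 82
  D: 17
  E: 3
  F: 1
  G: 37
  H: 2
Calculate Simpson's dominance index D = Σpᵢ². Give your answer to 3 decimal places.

Total N = 1+8+82+17+3+1+37+2 = 151, so the proportions are 0.00662, 0.05298, 0.54305, 0.11258, 0.01987, 0.00662, 0.24503, 0.01325 (working shown to 5 dp, full precision carried).
D = 0.00662² + 0.05298² + 0.54305² + 0.11258² + 0.01987² + 0.00662² + 0.24503² + 0.01325² = 0.00004 + 0.00281 + 0.29490 + 0.01267 + 0.00039 + 0.00004 + 0.06004 + 0.00018 = 0.37108.
To 3 decimal places, D = 0.371.

0.371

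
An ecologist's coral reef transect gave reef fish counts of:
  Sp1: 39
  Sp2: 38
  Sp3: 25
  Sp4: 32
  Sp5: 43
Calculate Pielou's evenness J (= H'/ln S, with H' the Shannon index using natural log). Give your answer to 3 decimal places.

0.990

Total N = 39+38+25+32+43 = 177, so the proportions are 0.22034, 0.21469, 0.14124, 0.18079, 0.24294 (working shown to 5 dp, full precision carried).
H' = −Σ pᵢ ln pᵢ = −((-0.33328) + (-0.33031) + (-0.27645) + (-0.30923) + (-0.34374)) = 1.59302.
With S = 5 species, ln S = 1.60944, so J = 1.59302/1.60944 = 0.98980, i.e. 0.990 to 3 decimal places.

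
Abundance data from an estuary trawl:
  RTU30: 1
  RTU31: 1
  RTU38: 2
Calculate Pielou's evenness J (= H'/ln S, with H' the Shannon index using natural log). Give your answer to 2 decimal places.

0.95

Total N = 1+1+2 = 4, so the proportions are 0.25, 0.25, 0.5 (working shown to 4 dp, full precision carried).
H' = −Σ pᵢ ln pᵢ = −((-0.3466) + (-0.3466) + (-0.3466)) = 1.0397.
With S = 3 species, ln S = 1.0986, so J = 1.0397/1.0986 = 0.9464, i.e. 0.95 to 2 decimal places.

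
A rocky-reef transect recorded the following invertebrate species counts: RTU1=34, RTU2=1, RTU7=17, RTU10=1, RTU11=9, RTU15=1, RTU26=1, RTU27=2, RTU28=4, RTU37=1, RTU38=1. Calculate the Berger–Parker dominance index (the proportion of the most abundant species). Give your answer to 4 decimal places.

0.4722

Total N = 34+1+17+1+9+1+1+2+4+1+1 = 72, so the proportions are 0.472222, 0.013889, 0.236111, 0.013889, 0.125, 0.013889, 0.013889, 0.027778, 0.055556, 0.013889, 0.013889 (working shown to 6 dp, full precision carried).
The largest proportion is 0.472222, i.e. d = 0.4722 to 4 decimal places.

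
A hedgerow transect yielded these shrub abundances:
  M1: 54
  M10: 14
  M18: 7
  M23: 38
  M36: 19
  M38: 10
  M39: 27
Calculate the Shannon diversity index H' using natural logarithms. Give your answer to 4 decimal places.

1.7443

Total N = 54+14+7+38+19+10+27 = 169, so the proportions are 0.319527, 0.08284, 0.04142, 0.224852, 0.112426, 0.059172, 0.159763 (working shown to 6 dp, full precision carried).
Each pᵢ ln pᵢ term: 0.319527×(-1.140915)=-0.364553, 0.08284×(-2.490841)=-0.206342, 0.04142×(-3.183989)=-0.131881, 0.224852×(-1.492313)=-0.335550, 0.112426×(-2.185460)=-0.245703, 0.059172×(-2.827314)=-0.167297, 0.159763×(-1.834062)=-0.293016.
Sum = -1.744340, so H' = 1.7443.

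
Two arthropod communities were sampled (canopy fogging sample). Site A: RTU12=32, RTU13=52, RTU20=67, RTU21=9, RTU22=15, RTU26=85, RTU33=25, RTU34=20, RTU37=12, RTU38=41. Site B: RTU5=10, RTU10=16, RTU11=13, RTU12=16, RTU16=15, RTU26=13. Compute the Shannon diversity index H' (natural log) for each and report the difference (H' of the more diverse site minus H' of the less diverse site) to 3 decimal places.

0.306

Site A: N=358, proportions 0.08939, 0.14525, 0.18715, 0.02514, 0.0419, 0.23743, 0.06983, 0.05587, 0.03352, 0.11453, giving H' = 2.08566 (working shown to 5 dp, full precision carried).
Site B: N=83, proportions 0.12048, 0.19277, 0.15663, 0.19277, 0.18072, 0.15663, giving H' = 1.77959.
Difference = |2.08566 − 1.77959| = 0.30607, i.e. 0.306 to 3 decimal places.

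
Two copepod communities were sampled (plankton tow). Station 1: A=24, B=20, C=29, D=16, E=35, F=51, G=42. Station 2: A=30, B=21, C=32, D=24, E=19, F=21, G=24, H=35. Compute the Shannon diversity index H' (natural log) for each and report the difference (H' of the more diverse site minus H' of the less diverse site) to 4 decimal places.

0.1804

Station 1: N=217, proportions 0.110599, 0.092166, 0.133641, 0.073733, 0.16129, 0.235023, 0.193548, giving H' = 1.876933 (working shown to 6 dp, full precision carried).
Station 2: N=206, proportions 0.145631, 0.101942, 0.15534, 0.116505, 0.092233, 0.101942, 0.116505, 0.169903, giving H' = 2.057306.
Difference = |1.876933 − 2.057306| = 0.180373, i.e. 0.1804 to 4 decimal places.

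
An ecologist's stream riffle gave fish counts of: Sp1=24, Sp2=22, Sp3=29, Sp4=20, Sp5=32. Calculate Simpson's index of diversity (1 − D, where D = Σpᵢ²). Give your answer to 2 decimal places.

0.79

Total N = 24+22+29+20+32 = 127, so the proportions are 0.189, 0.1732, 0.2283, 0.1575, 0.252 (working shown to 4 dp, full precision carried).
D = 0.189² + 0.1732² + 0.2283² + 0.1575² + 0.252² = 0.0357 + 0.0300 + 0.0521 + 0.0248 + 0.0635 = 0.2062.
So 1 − D = 0.7938, i.e. 0.79 to 2 decimal places.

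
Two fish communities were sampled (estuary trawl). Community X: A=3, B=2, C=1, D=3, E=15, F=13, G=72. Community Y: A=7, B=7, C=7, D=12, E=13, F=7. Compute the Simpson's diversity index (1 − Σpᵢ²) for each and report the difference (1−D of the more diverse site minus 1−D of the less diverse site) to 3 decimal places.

Community X: N=109, proportions 0.02752, 0.01835, 0.00917, 0.02752, 0.13761, 0.11927, 0.66055, giving 1−D = 0.52858 (working shown to 5 dp, full precision carried).
Community Y: N=53, proportions 0.13208, 0.13208, 0.13208, 0.22642, 0.24528, 0.13208, giving 1−D = 0.81880.
Difference = |0.52858 − 0.81880| = 0.29022, i.e. 0.290 to 3 decimal places.

0.290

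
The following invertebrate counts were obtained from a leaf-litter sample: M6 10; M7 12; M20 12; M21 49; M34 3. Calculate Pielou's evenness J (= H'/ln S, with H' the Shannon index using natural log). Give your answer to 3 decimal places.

0.769

Total N = 10+12+12+49+3 = 86, so the proportions are 0.11628, 0.13953, 0.13953, 0.56977, 0.03488 (working shown to 5 dp, full precision carried).
H' = −Σ pᵢ ln pᵢ = −((-0.25020) + (-0.27481) + (-0.27481) + (-0.32051) + (-0.11706)) = 1.23739.
With S = 5 species, ln S = 1.60944, so J = 1.23739/1.60944 = 0.76883, i.e. 0.769 to 3 decimal places.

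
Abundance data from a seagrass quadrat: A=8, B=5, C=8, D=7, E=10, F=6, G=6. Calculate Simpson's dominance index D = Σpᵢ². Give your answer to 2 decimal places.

Total N = 8+5+8+7+10+6+6 = 50, so the proportions are 0.16, 0.1, 0.16, 0.14, 0.2, 0.12, 0.12 (working shown to 4 dp, full precision carried).
D = 0.16² + 0.1² + 0.16² + 0.14² + 0.2² + 0.12² + 0.12² = 0.0256 + 0.0100 + 0.0256 + 0.0196 + 0.0400 + 0.0144 + 0.0144 = 0.1496.
To 2 decimal places, D = 0.15.

0.15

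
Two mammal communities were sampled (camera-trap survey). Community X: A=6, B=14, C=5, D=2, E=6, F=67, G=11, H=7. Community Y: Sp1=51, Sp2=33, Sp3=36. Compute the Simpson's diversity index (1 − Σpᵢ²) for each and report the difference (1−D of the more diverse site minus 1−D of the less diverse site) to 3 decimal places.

0.010

Community X: N=118, proportions 0.05085, 0.11864, 0.04237, 0.01695, 0.05085, 0.5678, 0.09322, 0.05932, giving 1−D = 0.64407 (working shown to 5 dp, full precision carried).
Community Y: N=120, proportions 0.425, 0.275, 0.3, giving 1−D = 0.65375.
Difference = |0.64407 − 0.65375| = 0.00968, i.e. 0.010 to 3 decimal places.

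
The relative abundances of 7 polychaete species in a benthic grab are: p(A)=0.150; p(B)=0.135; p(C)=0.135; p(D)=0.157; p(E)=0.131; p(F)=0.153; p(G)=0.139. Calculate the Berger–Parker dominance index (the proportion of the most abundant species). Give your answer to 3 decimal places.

0.157

The largest proportion is 0.157, i.e. d = 0.157 to 3 decimal places.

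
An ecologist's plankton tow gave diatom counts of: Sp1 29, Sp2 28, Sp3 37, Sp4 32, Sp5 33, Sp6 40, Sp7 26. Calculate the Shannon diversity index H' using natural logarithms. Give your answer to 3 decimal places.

Total N = 29+28+37+32+33+40+26 = 225, so the proportions are 0.12889, 0.12444, 0.16444, 0.14222, 0.14667, 0.17778, 0.11556 (working shown to 5 dp, full precision carried).
Each pᵢ ln pᵢ term: 0.12889×(-2.04880)=-0.26407, 0.12444×(-2.08390)=-0.25933, 0.16444×(-1.80518)=-0.29685, 0.14222×(-1.95036)=-0.27739, 0.14667×(-1.91959)=-0.28154, 0.17778×(-1.72722)=-0.30706, 0.11556×(-2.15800)=-0.24937.
Sum = -1.93561, so H' = 1.936.

1.936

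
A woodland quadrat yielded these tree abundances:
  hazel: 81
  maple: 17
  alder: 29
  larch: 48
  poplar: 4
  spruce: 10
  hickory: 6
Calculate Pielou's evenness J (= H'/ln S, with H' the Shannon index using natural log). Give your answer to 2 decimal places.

Total N = 81+17+29+48+4+10+6 = 195, so the proportions are 0.4154, 0.0872, 0.1487, 0.2462, 0.0205, 0.0513, 0.0308 (working shown to 4 dp, full precision carried).
H' = −Σ pᵢ ln pᵢ = −((-0.3649) + (-0.2127) + (-0.2834) + (-0.3451) + (-0.0797) + (-0.1523) + (-0.1071)) = 1.5453.
With S = 7 species, ln S = 1.9459, so J = 1.5453/1.9459 = 0.7941, i.e. 0.79 to 2 decimal places.

0.79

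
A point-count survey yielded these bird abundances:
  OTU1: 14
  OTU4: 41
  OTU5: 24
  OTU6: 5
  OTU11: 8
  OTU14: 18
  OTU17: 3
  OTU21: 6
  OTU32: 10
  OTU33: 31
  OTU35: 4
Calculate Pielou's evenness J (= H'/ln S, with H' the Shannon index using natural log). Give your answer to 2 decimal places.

Total N = 14+41+24+5+8+18+3+6+10+31+4 = 164, so the proportions are 0.0854, 0.25, 0.1463, 0.0305, 0.0488, 0.1098, 0.0183, 0.0366, 0.061, 0.189, 0.0244 (working shown to 4 dp, full precision carried).
H' = −Σ pᵢ ln pᵢ = −((-0.2101) + (-0.3466) + (-0.2812) + (-0.1064) + (-0.1473) + (-0.2425) + (-0.0732) + (-0.1210) + (-0.1706) + (-0.3149) + (-0.0906)) = 2.1044.
With S = 11 species, ln S = 2.3979, so J = 2.1044/2.3979 = 0.8776, i.e. 0.88 to 2 decimal places.

0.88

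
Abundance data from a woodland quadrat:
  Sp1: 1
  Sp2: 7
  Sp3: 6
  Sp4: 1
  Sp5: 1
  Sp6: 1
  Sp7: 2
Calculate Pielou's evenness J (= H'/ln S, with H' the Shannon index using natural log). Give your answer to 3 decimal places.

Total N = 1+7+6+1+1+1+2 = 19, so the proportions are 0.05263, 0.36842, 0.31579, 0.05263, 0.05263, 0.05263, 0.10526 (working shown to 5 dp, full precision carried).
H' = −Σ pᵢ ln pᵢ = −((-0.15497) + (-0.36788) + (-0.36400) + (-0.15497) + (-0.15497) + (-0.15497) + (-0.23698)) = 1.58874.
With S = 7 species, ln S = 1.94591, so J = 1.58874/1.94591 = 0.81645, i.e. 0.816 to 3 decimal places.

0.816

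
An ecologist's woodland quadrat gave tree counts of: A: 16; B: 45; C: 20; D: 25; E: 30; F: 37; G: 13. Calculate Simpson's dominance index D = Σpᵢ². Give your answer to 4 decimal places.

Total N = 16+45+20+25+30+37+13 = 186, so the proportions are 0.086022, 0.241935, 0.107527, 0.134409, 0.16129, 0.198925, 0.069892 (working shown to 6 dp, full precision carried).
D = 0.086022² + 0.241935² + 0.107527² + 0.134409² + 0.16129² + 0.198925² + 0.069892² = 0.007400 + 0.058533 + 0.011562 + 0.018066 + 0.026015 + 0.039571 + 0.004885 = 0.166031.
To 4 decimal places, D = 0.1660.

0.1660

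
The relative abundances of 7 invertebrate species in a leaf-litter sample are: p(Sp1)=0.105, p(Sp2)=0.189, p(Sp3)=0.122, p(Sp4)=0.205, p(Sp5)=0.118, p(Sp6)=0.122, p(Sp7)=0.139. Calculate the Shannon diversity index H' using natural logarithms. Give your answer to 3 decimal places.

1.916

Each pᵢ ln pᵢ term (working shown to 5 dp, full precision carried): 0.105×(-2.25379)=-0.23665, 0.189×(-1.66601)=-0.31488, 0.122×(-2.10373)=-0.25666, 0.205×(-1.58475)=-0.32487, 0.118×(-2.13707)=-0.25217, 0.122×(-2.10373)=-0.25666, 0.139×(-1.97328)=-0.27429.
Sum = -1.91617, so H' = 1.916.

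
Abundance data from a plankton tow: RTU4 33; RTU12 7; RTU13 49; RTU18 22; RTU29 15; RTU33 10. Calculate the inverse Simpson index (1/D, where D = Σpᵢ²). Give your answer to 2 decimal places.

4.25

Total N = 33+7+49+22+15+10 = 136, so the proportions are 0.242647, 0.051471, 0.360294, 0.161765, 0.110294, 0.073529 (working shown to 6 dp, full precision carried).
D = 0.242647² + 0.051471² + 0.360294² + 0.161765² + 0.110294² + 0.073529² = 0.058878 + 0.002649 + 0.129812 + 0.026168 + 0.012165 + 0.005407 = 0.235078.
So 1/D = 4.2539, i.e. 4.25 to 2 decimal places.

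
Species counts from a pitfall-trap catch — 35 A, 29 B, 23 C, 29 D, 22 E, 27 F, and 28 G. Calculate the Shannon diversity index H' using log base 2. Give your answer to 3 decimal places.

Total N = 35+29+23+29+22+27+28 = 193, so the proportions are 0.18135, 0.15026, 0.11917, 0.15026, 0.11399, 0.1399, 0.14508 (working shown to 5 dp, full precision carried).
Each pᵢ log₂ pᵢ term: 0.18135×(-2.46317)=-0.44669, 0.15026×(-2.73448)=-0.41088, 0.11917×(-3.06890)=-0.36572, 0.15026×(-2.73448)=-0.41088, 0.11399×(-3.13303)=-0.35713, 0.1399×(-2.83757)=-0.39697, 0.14508×(-2.78510)=-0.40406.
Sum = -2.79233, so H' = 2.792.

2.792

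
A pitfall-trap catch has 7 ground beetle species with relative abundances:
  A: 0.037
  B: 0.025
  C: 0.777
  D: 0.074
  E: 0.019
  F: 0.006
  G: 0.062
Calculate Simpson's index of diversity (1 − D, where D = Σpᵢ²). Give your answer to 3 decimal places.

0.385

D = 0.037² + 0.025² + 0.777² + 0.074² + 0.019² + 0.006² + 0.062² = 0.00137 + 0.00063 + 0.60373 + 0.00548 + 0.00036 + 0.00004 + 0.00384 = 0.61544 (working shown to 5 dp, full precision carried).
So 1 − D = 0.38456, i.e. 0.385 to 3 decimal places.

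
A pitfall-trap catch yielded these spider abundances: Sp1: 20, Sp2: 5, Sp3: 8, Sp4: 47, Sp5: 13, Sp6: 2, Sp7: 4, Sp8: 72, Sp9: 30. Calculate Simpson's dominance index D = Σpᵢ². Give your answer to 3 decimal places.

0.222

Total N = 20+5+8+47+13+2+4+72+30 = 201, so the proportions are 0.0995, 0.02488, 0.0398, 0.23383, 0.06468, 0.00995, 0.0199, 0.35821, 0.14925 (working shown to 5 dp, full precision carried).
D = 0.0995² + 0.02488² + 0.0398² + 0.23383² + 0.06468² + 0.00995² + 0.0199² + 0.35821² + 0.14925² = 0.00990 + 0.00062 + 0.00158 + 0.05468 + 0.00418 + 0.00010 + 0.00040 + 0.12831 + 0.02228 = 0.22205.
To 3 decimal places, D = 0.222.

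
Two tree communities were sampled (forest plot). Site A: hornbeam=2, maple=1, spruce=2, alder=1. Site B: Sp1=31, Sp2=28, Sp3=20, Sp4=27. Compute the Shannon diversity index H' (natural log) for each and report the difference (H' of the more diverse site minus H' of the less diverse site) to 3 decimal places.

Site A: N=6, proportions 0.33333, 0.16667, 0.33333, 0.16667, giving H' = 1.32966 (working shown to 5 dp, full precision carried).
Site B: N=106, proportions 0.29245, 0.26415, 0.18868, 0.25472, giving H' = 1.37422.
Difference = |1.32966 − 1.37422| = 0.04456, i.e. 0.045 to 3 decimal places.

0.045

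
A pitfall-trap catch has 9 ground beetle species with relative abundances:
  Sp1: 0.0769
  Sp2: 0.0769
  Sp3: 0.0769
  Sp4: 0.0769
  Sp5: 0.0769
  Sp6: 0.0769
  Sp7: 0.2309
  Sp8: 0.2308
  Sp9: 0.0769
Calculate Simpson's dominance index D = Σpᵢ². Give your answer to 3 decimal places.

0.148

D = 0.0769² + 0.0769² + 0.0769² + 0.0769² + 0.0769² + 0.0769² + 0.2309² + 0.2308² + 0.0769² = 0.00591 + 0.00591 + 0.00591 + 0.00591 + 0.00591 + 0.00591 + 0.05331 + 0.05327 + 0.00591 = 0.14798 (working shown to 5 dp, full precision carried).
To 3 decimal places, D = 0.148.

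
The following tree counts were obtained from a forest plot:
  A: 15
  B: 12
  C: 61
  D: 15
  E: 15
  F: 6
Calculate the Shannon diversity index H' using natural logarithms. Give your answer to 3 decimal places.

1.488

Total N = 15+12+61+15+15+6 = 124, so the proportions are 0.12097, 0.09677, 0.49194, 0.12097, 0.12097, 0.04839 (working shown to 5 dp, full precision carried).
Each pᵢ ln pᵢ term: 0.12097×(-2.11223)=-0.25551, 0.09677×(-2.33537)=-0.22600, 0.49194×(-0.70941)=-0.34898, 0.12097×(-2.11223)=-0.25551, 0.12097×(-2.11223)=-0.25551, 0.04839×(-3.02852)=-0.14654.
Sum = -1.48806, so H' = 1.488.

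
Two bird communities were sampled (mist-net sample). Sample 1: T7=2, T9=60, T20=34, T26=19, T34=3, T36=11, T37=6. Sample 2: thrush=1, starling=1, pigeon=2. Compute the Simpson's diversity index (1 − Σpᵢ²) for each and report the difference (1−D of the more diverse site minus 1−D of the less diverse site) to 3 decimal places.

0.085

Sample 1: N=135, proportions 0.01481, 0.44444, 0.25185, 0.14074, 0.02222, 0.08148, 0.04444, giving 1−D = 0.70990 (working shown to 5 dp, full precision carried).
Sample 2: N=4, proportions 0.25, 0.25, 0.5, giving 1−D = 0.62500.
Difference = |0.70990 − 0.62500| = 0.08490, i.e. 0.085 to 3 decimal places.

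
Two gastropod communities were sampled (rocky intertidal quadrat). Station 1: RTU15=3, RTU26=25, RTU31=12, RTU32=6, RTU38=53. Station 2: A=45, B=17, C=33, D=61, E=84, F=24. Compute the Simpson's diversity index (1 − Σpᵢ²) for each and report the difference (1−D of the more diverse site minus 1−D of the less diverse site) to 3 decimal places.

0.158

Station 1: N=99, proportions 0.0303, 0.25253, 0.12121, 0.06061, 0.53535, giving 1−D = 0.63034 (working shown to 5 dp, full precision carried).
Station 2: N=264, proportions 0.17045, 0.06439, 0.125, 0.23106, 0.31818, 0.09091, giving 1−D = 0.78828.
Difference = |0.63034 − 0.78828| = 0.15794, i.e. 0.158 to 3 decimal places.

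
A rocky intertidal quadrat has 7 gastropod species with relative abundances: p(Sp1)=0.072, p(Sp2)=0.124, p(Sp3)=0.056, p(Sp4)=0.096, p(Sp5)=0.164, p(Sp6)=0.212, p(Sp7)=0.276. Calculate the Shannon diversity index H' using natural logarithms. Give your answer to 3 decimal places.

1.815

Each pᵢ ln pᵢ term (working shown to 5 dp, full precision carried): 0.072×(-2.63109)=-0.18944, 0.124×(-2.08747)=-0.25885, 0.056×(-2.88240)=-0.16141, 0.096×(-2.34341)=-0.22497, 0.164×(-1.80789)=-0.29649, 0.212×(-1.55117)=-0.32885, 0.276×(-1.28735)=-0.35531.
Sum = -1.81532, so H' = 1.815.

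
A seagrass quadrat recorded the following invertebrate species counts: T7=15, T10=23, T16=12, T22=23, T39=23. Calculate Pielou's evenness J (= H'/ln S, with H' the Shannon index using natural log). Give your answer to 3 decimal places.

0.980

Total N = 15+23+12+23+23 = 96, so the proportions are 0.15625, 0.23958, 0.125, 0.23958, 0.23958 (working shown to 5 dp, full precision carried).
H' = −Σ pᵢ ln pᵢ = −((-0.29005) + (-0.34233) + (-0.25993) + (-0.34233) + (-0.34233)) = 1.57697.
With S = 5 species, ln S = 1.60944, so J = 1.57697/1.60944 = 0.97982, i.e. 0.980 to 3 decimal places.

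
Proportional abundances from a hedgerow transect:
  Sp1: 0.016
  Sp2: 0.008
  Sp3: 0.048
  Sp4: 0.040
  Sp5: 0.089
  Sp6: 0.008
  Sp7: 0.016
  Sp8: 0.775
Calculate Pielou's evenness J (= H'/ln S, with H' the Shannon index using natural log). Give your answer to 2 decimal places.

0.43

H' = −Σ pᵢ ln pᵢ = −((-0.0662) + (-0.0386) + (-0.1458) + (-0.1288) + (-0.2153) + (-0.0386) + (-0.0662) + (-0.1975)) = 0.8969 (working shown to 4 dp, full precision carried).
With S = 8 species, ln S = 2.0794, so J = 0.8969/2.0794 = 0.4313, i.e. 0.43 to 2 decimal places.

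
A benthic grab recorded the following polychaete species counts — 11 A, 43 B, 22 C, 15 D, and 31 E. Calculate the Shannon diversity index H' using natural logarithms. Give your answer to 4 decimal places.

1.4992

Total N = 11+43+22+15+31 = 122, so the proportions are 0.090164, 0.352459, 0.180328, 0.122951, 0.254098 (working shown to 6 dp, full precision carried).
Each pᵢ ln pᵢ term: 0.090164×(-2.406126)=-0.216946, 0.352459×(-1.042821)=-0.367552, 0.180328×(-1.712979)=-0.308898, 0.122951×(-2.095971)=-0.257701, 0.254098×(-1.370034)=-0.348123.
Sum = -1.499220, so H' = 1.4992.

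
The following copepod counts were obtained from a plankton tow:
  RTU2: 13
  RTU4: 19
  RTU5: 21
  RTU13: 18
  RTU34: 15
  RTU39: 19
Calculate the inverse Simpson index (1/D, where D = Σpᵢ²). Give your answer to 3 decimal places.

5.861

Total N = 13+19+21+18+15+19 = 105, so the proportions are 0.1238095, 0.1809524, 0.2, 0.1714286, 0.1428571, 0.1809524 (working shown to 7 dp, full precision carried).
D = 0.1238095² + 0.1809524² + 0.2² + 0.1714286² + 0.1428571² + 0.1809524² = 0.0153288 + 0.0327438 + 0.0400000 + 0.0293878 + 0.0204082 + 0.0327438 = 0.1706122.
So 1/D = 5.86124, i.e. 5.861 to 3 decimal places.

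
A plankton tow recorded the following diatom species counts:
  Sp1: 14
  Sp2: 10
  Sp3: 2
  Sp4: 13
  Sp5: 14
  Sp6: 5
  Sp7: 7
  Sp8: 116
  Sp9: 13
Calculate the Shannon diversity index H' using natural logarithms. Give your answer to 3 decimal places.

Total N = 14+10+2+13+14+5+7+116+13 = 194, so the proportions are 0.07216, 0.05155, 0.01031, 0.06701, 0.07216, 0.02577, 0.03608, 0.59794, 0.06701 (working shown to 5 dp, full precision carried).
Each pᵢ ln pᵢ term: 0.07216×(-2.62880)=-0.18971, 0.05155×(-2.96527)=-0.15285, 0.01031×(-4.57471)=-0.04716, 0.06701×(-2.70291)=-0.18112, 0.07216×(-2.62880)=-0.18971, 0.02577×(-3.65842)=-0.09429, 0.03608×(-3.32195)=-0.11986, 0.59794×(-0.51427)=-0.30750, 0.06701×(-2.70291)=-0.18112.
Sum = -1.46332, so H' = 1.463.

1.463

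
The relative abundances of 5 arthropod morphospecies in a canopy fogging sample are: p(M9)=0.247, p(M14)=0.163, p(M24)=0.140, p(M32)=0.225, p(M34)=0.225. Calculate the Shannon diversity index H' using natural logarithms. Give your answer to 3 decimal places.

Each pᵢ ln pᵢ term (working shown to 5 dp, full precision carried): 0.247×(-1.39837)=-0.34540, 0.163×(-1.81401)=-0.29568, 0.14×(-1.96611)=-0.27526, 0.225×(-1.49165)=-0.33562, 0.225×(-1.49165)=-0.33562.
Sum = -1.58758, so H' = 1.588.

1.588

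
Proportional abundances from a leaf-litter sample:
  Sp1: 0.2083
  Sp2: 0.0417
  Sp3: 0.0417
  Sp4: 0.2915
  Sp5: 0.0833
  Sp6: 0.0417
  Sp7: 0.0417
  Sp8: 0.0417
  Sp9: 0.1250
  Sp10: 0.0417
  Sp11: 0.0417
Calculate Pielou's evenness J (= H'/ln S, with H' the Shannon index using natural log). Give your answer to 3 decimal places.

0.868

H' = −Σ pᵢ ln pᵢ = −((-0.32678) + (-0.13249) + (-0.13249) + (-0.35934) + (-0.20703) + (-0.13249) + (-0.13249) + (-0.13249) + (-0.25993) + (-0.13249) + (-0.13249)) = 2.08051 (working shown to 5 dp, full precision carried).
With S = 11 species, ln S = 2.39790, so J = 2.08051/2.39790 = 0.86764, i.e. 0.868 to 3 decimal places.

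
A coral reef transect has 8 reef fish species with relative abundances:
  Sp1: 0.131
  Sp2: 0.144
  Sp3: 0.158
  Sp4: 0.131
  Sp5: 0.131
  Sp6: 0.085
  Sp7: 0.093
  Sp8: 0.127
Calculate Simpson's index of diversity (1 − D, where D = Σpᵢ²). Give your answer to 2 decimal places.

0.87

D = 0.131² + 0.144² + 0.158² + 0.131² + 0.131² + 0.085² + 0.093² + 0.127² = 0.0172 + 0.0207 + 0.0250 + 0.0172 + 0.0172 + 0.0072 + 0.0086 + 0.0161 = 0.1292 (working shown to 4 dp, full precision carried).
So 1 − D = 0.8708, i.e. 0.87 to 2 decimal places.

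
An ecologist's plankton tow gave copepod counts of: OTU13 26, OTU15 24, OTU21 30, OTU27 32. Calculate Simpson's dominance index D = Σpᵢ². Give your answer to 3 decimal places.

0.253

Total N = 26+24+30+32 = 112, so the proportions are 0.23214, 0.21429, 0.26786, 0.28571 (working shown to 5 dp, full precision carried).
D = 0.23214² + 0.21429² + 0.26786² + 0.28571² = 0.05389 + 0.04592 + 0.07175 + 0.08163 = 0.25319.
To 3 decimal places, D = 0.253.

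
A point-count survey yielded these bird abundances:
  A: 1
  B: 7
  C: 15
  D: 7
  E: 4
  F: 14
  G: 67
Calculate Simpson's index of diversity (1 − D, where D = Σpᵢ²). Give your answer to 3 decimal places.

Total N = 1+7+15+7+4+14+67 = 115, so the proportions are 0.0087, 0.06087, 0.13043, 0.06087, 0.03478, 0.12174, 0.58261 (working shown to 5 dp, full precision carried).
D = 0.0087² + 0.06087² + 0.13043² + 0.06087² + 0.03478² + 0.12174² + 0.58261² = 0.00008 + 0.00371 + 0.01701 + 0.00371 + 0.00121 + 0.01482 + 0.33943 = 0.37996.
So 1 − D = 0.62004, i.e. 0.620 to 3 decimal places.

0.620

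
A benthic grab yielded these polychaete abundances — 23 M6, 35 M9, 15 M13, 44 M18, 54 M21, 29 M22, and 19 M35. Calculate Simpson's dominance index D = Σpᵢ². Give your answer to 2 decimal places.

Total N = 23+35+15+44+54+29+19 = 219, so the proportions are 0.105, 0.1598, 0.0685, 0.2009, 0.2466, 0.1324, 0.0868 (working shown to 4 dp, full precision carried).
D = 0.105² + 0.1598² + 0.0685² + 0.2009² + 0.2466² + 0.1324² + 0.0868² = 0.0110 + 0.0255 + 0.0047 + 0.0404 + 0.0608 + 0.0175 + 0.0075 = 0.1675.
To 2 decimal places, D = 0.17.

0.17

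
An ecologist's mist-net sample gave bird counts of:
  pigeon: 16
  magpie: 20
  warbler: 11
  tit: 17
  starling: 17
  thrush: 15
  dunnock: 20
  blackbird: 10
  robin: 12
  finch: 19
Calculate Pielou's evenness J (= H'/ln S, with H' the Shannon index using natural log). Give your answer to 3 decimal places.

0.989

Total N = 16+20+11+17+17+15+20+10+12+19 = 157, so the proportions are 0.10191, 0.12739, 0.07006, 0.10828, 0.10828, 0.09554, 0.12739, 0.06369, 0.07643, 0.12102 (working shown to 5 dp, full precision carried).
H' = −Σ pᵢ ln pᵢ = −((-0.23273) + (-0.26249) + (-0.18625) + (-0.24071) + (-0.24071) + (-0.22435) + (-0.26249) + (-0.17539) + (-0.19654) + (-0.25557)) = 2.27722.
With S = 10 species, ln S = 2.30259, so J = 2.27722/2.30259 = 0.98899, i.e. 0.989 to 3 decimal places.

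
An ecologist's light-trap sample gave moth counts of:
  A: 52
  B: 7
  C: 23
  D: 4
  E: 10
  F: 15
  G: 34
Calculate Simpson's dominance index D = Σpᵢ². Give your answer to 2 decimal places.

0.23

Total N = 52+7+23+4+10+15+34 = 145, so the proportions are 0.3586, 0.0483, 0.1586, 0.0276, 0.069, 0.1034, 0.2345 (working shown to 4 dp, full precision carried).
D = 0.3586² + 0.0483² + 0.1586² + 0.0276² + 0.069² + 0.1034² + 0.2345² = 0.1286 + 0.0023 + 0.0252 + 0.0008 + 0.0048 + 0.0107 + 0.0550 = 0.2273.
To 2 decimal places, D = 0.23.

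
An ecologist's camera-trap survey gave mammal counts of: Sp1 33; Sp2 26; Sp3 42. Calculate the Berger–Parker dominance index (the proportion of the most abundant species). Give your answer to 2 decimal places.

Total N = 33+26+42 = 101, so the proportions are 0.3267, 0.2574, 0.4158 (working shown to 4 dp, full precision carried).
The largest proportion is 0.4158, i.e. d = 0.42 to 2 decimal places.

0.42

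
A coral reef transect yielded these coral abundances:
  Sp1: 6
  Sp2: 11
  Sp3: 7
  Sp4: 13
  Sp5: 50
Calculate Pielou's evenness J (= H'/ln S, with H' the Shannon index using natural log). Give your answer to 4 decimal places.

0.7773

Total N = 6+11+7+13+50 = 87, so the proportions are 0.068966, 0.126437, 0.08046, 0.149425, 0.574713 (working shown to 6 dp, full precision carried).
H' = −Σ pᵢ ln pᵢ = −((-0.184424) + (-0.261473) + (-0.202758) + (-0.284051) + (-0.318325)) = 1.251031.
With S = 5 species, ln S = 1.609438, so J = 1.251031/1.609438 = 0.777310, i.e. 0.7773 to 4 decimal places.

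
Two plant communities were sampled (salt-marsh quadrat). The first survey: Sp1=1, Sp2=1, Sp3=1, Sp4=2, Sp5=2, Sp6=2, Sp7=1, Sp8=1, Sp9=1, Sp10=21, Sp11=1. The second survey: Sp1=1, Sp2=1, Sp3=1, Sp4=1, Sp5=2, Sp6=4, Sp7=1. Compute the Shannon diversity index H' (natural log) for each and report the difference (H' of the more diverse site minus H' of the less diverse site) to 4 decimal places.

0.2442

The first survey: N=34, proportions 0.029412, 0.029412, 0.029412, 0.058824, 0.058824, 0.058824, 0.029412, 0.029412, 0.029412, 0.617647, 0.029412, giving H' = 1.523600 (working shown to 6 dp, full precision carried).
The second survey: N=11, proportions 0.090909, 0.090909, 0.090909, 0.090909, 0.181818, 0.363636, 0.090909, giving H' = 1.767761.
Difference = |1.523600 − 1.767761| = 0.244161, i.e. 0.2442 to 4 decimal places.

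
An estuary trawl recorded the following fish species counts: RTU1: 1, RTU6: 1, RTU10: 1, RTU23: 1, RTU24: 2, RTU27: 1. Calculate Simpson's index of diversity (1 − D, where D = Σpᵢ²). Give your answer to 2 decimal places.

0.82

Total N = 1+1+1+1+2+1 = 7, so the proportions are 0.1429, 0.1429, 0.1429, 0.1429, 0.2857, 0.1429 (working shown to 4 dp, full precision carried).
D = 0.1429² + 0.1429² + 0.1429² + 0.1429² + 0.2857² + 0.1429² = 0.0204 + 0.0204 + 0.0204 + 0.0204 + 0.0816 + 0.0204 = 0.1837.
So 1 − D = 0.8163, i.e. 0.82 to 2 decimal places.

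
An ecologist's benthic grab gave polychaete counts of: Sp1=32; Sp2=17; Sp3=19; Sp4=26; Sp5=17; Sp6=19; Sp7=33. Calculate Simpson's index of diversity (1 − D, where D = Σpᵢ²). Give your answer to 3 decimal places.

0.846

Total N = 32+17+19+26+17+19+33 = 163, so the proportions are 0.19632, 0.10429, 0.11656, 0.15951, 0.10429, 0.11656, 0.20245 (working shown to 5 dp, full precision carried).
D = 0.19632² + 0.10429² + 0.11656² + 0.15951² + 0.10429² + 0.11656² + 0.20245² = 0.03854 + 0.01088 + 0.01359 + 0.02544 + 0.01088 + 0.01359 + 0.04099 = 0.15390.
So 1 − D = 0.84610, i.e. 0.846 to 3 decimal places.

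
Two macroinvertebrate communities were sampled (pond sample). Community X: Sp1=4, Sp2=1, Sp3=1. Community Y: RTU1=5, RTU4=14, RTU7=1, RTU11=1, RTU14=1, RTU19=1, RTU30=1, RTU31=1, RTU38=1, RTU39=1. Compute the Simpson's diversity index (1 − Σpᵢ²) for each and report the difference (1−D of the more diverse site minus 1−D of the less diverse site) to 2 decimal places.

0.19

Community X: N=6, proportions 0.6667, 0.1667, 0.1667, giving 1−D = 0.5000 (working shown to 4 dp, full precision carried).
Community Y: N=27, proportions 0.1852, 0.5185, 0.037, 0.037, 0.037, 0.037, 0.037, 0.037, 0.037, 0.037, giving 1−D = 0.6859.
Difference = |0.5000 − 0.6859| = 0.1859, i.e. 0.19 to 2 decimal places.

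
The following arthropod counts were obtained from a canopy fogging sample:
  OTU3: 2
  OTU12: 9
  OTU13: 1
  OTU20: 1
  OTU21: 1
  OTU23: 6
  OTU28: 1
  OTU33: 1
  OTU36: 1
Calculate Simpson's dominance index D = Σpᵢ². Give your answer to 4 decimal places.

0.2401

Total N = 2+9+1+1+1+6+1+1+1 = 23, so the proportions are 0.086957, 0.391304, 0.043478, 0.043478, 0.043478, 0.26087, 0.043478, 0.043478, 0.043478 (working shown to 6 dp, full precision carried).
D = 0.086957² + 0.391304² + 0.043478² + 0.043478² + 0.043478² + 0.26087² + 0.043478² + 0.043478² + 0.043478² = 0.007561 + 0.153119 + 0.001890 + 0.001890 + 0.001890 + 0.068053 + 0.001890 + 0.001890 + 0.001890 = 0.240076.
To 4 decimal places, D = 0.2401.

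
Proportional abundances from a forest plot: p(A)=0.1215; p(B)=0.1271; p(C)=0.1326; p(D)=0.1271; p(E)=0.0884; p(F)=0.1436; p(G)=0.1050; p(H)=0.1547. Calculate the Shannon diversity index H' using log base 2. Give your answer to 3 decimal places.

2.982

Each pᵢ log₂ pᵢ term (working shown to 5 dp, full precision carried): 0.1215×(-3.04097)=-0.36948, 0.1271×(-2.97596)=-0.37825, 0.1326×(-2.91485)=-0.38651, 0.1271×(-2.97596)=-0.37825, 0.0884×(-3.49981)=-0.30938, 0.1436×(-2.79987)=-0.40206, 0.105×(-3.25154)=-0.34141, 0.1547×(-2.69245)=-0.41652.
Sum = -2.98186, so H' = 2.982.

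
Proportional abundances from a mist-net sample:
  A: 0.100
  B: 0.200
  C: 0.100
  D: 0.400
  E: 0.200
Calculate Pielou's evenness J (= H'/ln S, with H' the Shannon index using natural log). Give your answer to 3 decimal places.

H' = −Σ pᵢ ln pᵢ = −((-0.23026) + (-0.32189) + (-0.23026) + (-0.36652) + (-0.32189)) = 1.47081 (working shown to 5 dp, full precision carried).
With S = 5 species, ln S = 1.60944, so J = 1.47081/1.60944 = 0.91386, i.e. 0.914 to 3 decimal places.

0.914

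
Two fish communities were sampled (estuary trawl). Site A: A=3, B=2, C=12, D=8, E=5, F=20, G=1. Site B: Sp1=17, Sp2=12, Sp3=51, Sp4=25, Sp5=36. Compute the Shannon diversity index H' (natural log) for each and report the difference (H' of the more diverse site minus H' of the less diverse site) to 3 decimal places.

Site A: N=51, proportions 0.05882, 0.03922, 0.23529, 0.15686, 0.09804, 0.39216, 0.01961, giving H' = 1.59656 (working shown to 5 dp, full precision carried).
Site B: N=141, proportions 0.12057, 0.08511, 0.3617, 0.1773, 0.25532, giving H' = 1.48787.
Difference = |1.59656 − 1.48787| = 0.10869, i.e. 0.109 to 3 decimal places.

0.109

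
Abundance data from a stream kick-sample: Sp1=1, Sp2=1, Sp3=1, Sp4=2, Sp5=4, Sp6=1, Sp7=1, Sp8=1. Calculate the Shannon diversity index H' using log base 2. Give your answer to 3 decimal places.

Total N = 1+1+1+2+4+1+1+1 = 12, so the proportions are 0.08333, 0.08333, 0.08333, 0.16667, 0.33333, 0.08333, 0.08333, 0.08333 (working shown to 5 dp, full precision carried).
Each pᵢ log₂ pᵢ term: 0.08333×(-3.58496)=-0.29875, 0.08333×(-3.58496)=-0.29875, 0.08333×(-3.58496)=-0.29875, 0.16667×(-2.58496)=-0.43083, 0.33333×(-1.58496)=-0.52832, 0.08333×(-3.58496)=-0.29875, 0.08333×(-3.58496)=-0.29875, 0.08333×(-3.58496)=-0.29875.
Sum = -2.75163, so H' = 2.752.

2.752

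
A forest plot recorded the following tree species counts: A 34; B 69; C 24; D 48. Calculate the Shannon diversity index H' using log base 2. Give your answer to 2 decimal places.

Total N = 34+69+24+48 = 175, so the proportions are 0.1943, 0.3943, 0.1371, 0.2743 (working shown to 4 dp, full precision carried).
Each pᵢ log₂ pᵢ term: 0.1943×(-2.3637)=-0.4592, 0.3943×(-1.3427)=-0.5294, 0.1371×(-2.8662)=-0.3931, 0.2743×(-1.8662)=-0.5119.
Sum = -1.8936, so H' = 1.89.

1.89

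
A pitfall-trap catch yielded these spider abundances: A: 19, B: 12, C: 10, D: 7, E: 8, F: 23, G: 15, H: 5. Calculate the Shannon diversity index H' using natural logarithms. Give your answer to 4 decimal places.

Total N = 19+12+10+7+8+23+15+5 = 99, so the proportions are 0.191919, 0.121212, 0.10101, 0.070707, 0.080808, 0.232323, 0.151515, 0.050505 (working shown to 6 dp, full precision carried).
Each pᵢ ln pᵢ term: 0.191919×(-1.650681)=-0.316797, 0.121212×(-2.110213)=-0.255783, 0.10101×(-2.292535)=-0.231569, 0.070707×(-2.649210)=-0.187318, 0.080808×(-2.515678)=-0.203287, 0.232323×(-1.459626)=-0.339105, 0.151515×(-1.887070)=-0.285920, 0.050505×(-2.985682)=-0.150792.
Sum = -1.970572, so H' = 1.9706.

1.9706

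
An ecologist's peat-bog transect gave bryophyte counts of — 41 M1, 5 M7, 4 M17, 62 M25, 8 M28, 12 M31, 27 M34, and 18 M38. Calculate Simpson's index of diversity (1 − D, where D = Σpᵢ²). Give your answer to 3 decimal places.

0.782

Total N = 41+5+4+62+8+12+27+18 = 177, so the proportions are 0.23164, 0.02825, 0.0226, 0.35028, 0.0452, 0.0678, 0.15254, 0.10169 (working shown to 5 dp, full precision carried).
D = 0.23164² + 0.02825² + 0.0226² + 0.35028² + 0.0452² + 0.0678² + 0.15254² + 0.10169² = 0.05366 + 0.00080 + 0.00051 + 0.12270 + 0.00204 + 0.00460 + 0.02327 + 0.01034 = 0.21791.
So 1 − D = 0.78209, i.e. 0.782 to 3 decimal places.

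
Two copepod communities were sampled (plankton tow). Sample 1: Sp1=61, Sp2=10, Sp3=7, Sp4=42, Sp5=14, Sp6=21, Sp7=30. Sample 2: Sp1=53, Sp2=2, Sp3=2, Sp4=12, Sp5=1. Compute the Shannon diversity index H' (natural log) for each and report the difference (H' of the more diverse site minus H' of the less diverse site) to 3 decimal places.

Sample 1: N=185, proportions 0.32973, 0.05405, 0.03784, 0.22703, 0.07568, 0.11351, 0.16216, giving H' = 1.72138 (working shown to 5 dp, full precision carried).
Sample 2: N=70, proportions 0.75714, 0.02857, 0.02857, 0.17143, 0.01429, giving H' = 0.77682.
Difference = |1.72138 − 0.77682| = 0.94456, i.e. 0.945 to 3 decimal places.

0.945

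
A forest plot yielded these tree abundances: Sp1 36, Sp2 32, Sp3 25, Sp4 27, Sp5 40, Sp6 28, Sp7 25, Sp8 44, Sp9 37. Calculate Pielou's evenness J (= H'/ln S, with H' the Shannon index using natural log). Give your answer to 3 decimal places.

0.991

Total N = 36+32+25+27+40+28+25+44+37 = 294, so the proportions are 0.12245, 0.10884, 0.08503, 0.09184, 0.13605, 0.09524, 0.08503, 0.14966, 0.12585 (working shown to 5 dp, full precision carried).
H' = −Σ pᵢ ln pᵢ = −((-0.25715) + (-0.24140) + (-0.20958) + (-0.21928) + (-0.27139) + (-0.22394) + (-0.20958) + (-0.28426) + (-0.26085)) = 2.17743.
With S = 9 species, ln S = 2.19722, so J = 2.17743/2.19722 = 0.99099, i.e. 0.991 to 3 decimal places.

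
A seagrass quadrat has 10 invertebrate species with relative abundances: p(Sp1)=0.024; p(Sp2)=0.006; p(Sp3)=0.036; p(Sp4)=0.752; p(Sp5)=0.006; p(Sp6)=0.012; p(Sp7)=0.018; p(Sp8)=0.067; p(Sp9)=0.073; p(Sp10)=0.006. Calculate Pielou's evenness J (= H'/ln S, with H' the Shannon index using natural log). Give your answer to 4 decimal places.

H' = −Σ pᵢ ln pᵢ = −((-0.089513) + (-0.030696) + (-0.119673) + (-0.214334) + (-0.030696) + (-0.053074) + (-0.072313) + (-0.181105) + (-0.191063) + (-0.030696)) = 1.013162 (working shown to 6 dp, full precision carried).
With S = 10 species, ln S = 2.302585, so J = 1.013162/2.302585 = 0.440011, i.e. 0.4400 to 4 decimal places.

0.4400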